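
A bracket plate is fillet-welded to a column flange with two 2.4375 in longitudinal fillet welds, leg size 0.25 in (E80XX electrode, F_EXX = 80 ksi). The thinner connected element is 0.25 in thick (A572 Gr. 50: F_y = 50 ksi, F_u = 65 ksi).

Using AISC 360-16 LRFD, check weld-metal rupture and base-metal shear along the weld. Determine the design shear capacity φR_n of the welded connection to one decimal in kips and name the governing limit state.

Weld metal: throat = 0.707×0.25 = 0.17675 in, L = 2×2.4375 = 4.875 in. φR_n = 0.75 × 0.6 × 80 × 0.17675 × 4.875 = 31.0 kips.
Base metal shear (0.25 in plate): yield φR_n = 1.0×0.6×50×0.25×4.875 = 36.6 kips; rupture φR_n = 0.75×0.6×65×0.25×4.875 = 35.6 kips; take 35.6 kips (rupture).
Governing: min(31.0, 35.6) = 31.0 kips → weld metal.

31.0 kips (weld metal governs)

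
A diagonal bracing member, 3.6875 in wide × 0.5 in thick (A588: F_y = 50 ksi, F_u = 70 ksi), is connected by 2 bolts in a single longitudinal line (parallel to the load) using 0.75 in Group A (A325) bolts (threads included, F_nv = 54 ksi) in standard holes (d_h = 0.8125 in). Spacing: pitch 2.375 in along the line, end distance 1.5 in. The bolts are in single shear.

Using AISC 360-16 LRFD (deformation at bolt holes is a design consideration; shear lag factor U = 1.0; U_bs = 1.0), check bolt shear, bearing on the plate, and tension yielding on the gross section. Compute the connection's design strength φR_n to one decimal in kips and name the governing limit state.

35.8 kips (bolt shear governs)

Bolt shear: A_b = π(0.75)²/4 = 0.44179 in². φR_n = 0.75 × 54 × 0.44179 × 2 × 1 = 35.8 kips.
Bearing (0.5 in plate, F_u = 70 ksi): end bolts L_c = 1.5 − 0.8125/2 = 1.09375, R_n = min(1.2×1.09375×0.5×70, 2.4×0.75×0.5×70) = 45.938 kips/bolt; interior L_c = 2.375 − 0.8125 = 1.5625, R_n = 63 kips/bolt. φR_n = 0.75 × (1×45.938 + 1×63) = 81.7 kips.
Tension yield (gross): A_g = 3.6875×0.5 = 1.8438 in². φR_n = 0.90 × 50 × 1.8438 = 83.0 kips.
Governing: min(35.8, 81.7, 83.0) = 35.8 kips → bolt shear.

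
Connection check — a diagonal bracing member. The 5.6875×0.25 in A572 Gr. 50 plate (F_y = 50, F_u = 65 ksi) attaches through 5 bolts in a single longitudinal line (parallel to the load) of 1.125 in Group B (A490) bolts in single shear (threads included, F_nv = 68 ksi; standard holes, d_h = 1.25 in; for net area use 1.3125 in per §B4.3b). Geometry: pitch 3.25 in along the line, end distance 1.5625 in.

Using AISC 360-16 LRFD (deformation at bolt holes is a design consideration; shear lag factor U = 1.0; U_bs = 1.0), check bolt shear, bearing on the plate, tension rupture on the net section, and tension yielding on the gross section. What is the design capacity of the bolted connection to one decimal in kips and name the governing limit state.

Bolt shear: A_b = π(1.125)²/4 = 0.99402 in². φR_n = 0.75 × 68 × 0.99402 × 5 × 1 = 253.5 kips.
Bearing (0.25 in plate, F_u = 65 ksi): end bolts L_c = 1.5625 − 1.25/2 = 0.9375, R_n = min(1.2×0.9375×0.25×65, 2.4×1.125×0.25×65) = 18.281 kips/bolt; interior L_c = 3.25 − 1.25 = 2, R_n = 39 kips/bolt. φR_n = 0.75 × (1×18.281 + 4×39) = 130.7 kips.
Tension rupture (net): A_n = (5.6875 − 1×1.3125)×0.25 = 1.0938 in² (U = 1.0, A_e = A_n). φR_n = 0.75 × 65 × 1.0938 = 53.3 kips.
Tension yield (gross): A_g = 5.6875×0.25 = 1.4219 in². φR_n = 0.90 × 50 × 1.4219 = 64.0 kips.
Governing: min(253.5, 130.7, 53.3, 64.0) = 53.3 kips → net-section rupture.

53.3 kips (net-section rupture governs)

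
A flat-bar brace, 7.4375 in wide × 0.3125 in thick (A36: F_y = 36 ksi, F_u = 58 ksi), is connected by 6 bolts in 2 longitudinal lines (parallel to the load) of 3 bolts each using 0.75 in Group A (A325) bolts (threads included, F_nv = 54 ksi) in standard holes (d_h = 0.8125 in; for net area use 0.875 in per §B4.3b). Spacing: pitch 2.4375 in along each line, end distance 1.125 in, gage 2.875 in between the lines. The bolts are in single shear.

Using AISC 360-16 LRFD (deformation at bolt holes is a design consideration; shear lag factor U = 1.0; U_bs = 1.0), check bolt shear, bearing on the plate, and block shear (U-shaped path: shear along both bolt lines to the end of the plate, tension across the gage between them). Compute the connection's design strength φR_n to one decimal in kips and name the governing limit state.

Bolt shear: A_b = π(0.75)²/4 = 0.44179 in². φR_n = 0.75 × 54 × 0.44179 × 6 × 1 = 107.4 kips.
Bearing (0.3125 in plate, F_u = 58 ksi): end bolts L_c = 1.125 − 0.8125/2 = 0.71875, R_n = min(1.2×0.71875×0.3125×58, 2.4×0.75×0.3125×58) = 15.633 kips/bolt; interior L_c = 2.4375 − 0.8125 = 1.625, R_n = 32.625 kips/bolt. φR_n = 0.75 × (2×15.633 + 4×32.625) = 121.3 kips.
Block shear: shear path 2×[1.125+2×2.4375] = 2×6 in, A_gv = 3.75, A_nv = 2×(6 − 2.5×0.875)×0.3125 = 2.3828 in²; tension across gage: (2.875 − 1×0.875)×0.3125 = 0.625 in². R_n = min(0.6×58×2.3828, 0.6×36×3.75) + 1.0×58×0.625 = min(82.921, 81) + 36.25 = 117.25 kips. φR_n = 0.75 × 117.25 = 87.9 kips.
Governing: min(107.4, 121.3, 87.9) = 87.9 kips → block shear.

87.9 kips (block shear governs)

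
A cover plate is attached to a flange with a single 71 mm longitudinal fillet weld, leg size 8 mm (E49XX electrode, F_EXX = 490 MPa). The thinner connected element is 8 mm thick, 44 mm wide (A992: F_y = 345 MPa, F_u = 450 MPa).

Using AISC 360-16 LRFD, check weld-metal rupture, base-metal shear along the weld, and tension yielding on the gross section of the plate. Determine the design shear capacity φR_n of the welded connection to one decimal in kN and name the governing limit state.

88.5 kN (weld metal governs)

Weld metal: throat = 0.707×8 = 5.656 mm, L = 71 mm. φR_n = 0.75 × 0.6 × 490 × 5.656 × 71 = 88.5 kN.
Base metal shear (8 mm plate): yield φR_n = 1.0×0.6×345×8×71 = 117.6 kN; rupture φR_n = 0.75×0.6×450×8×71 = 115.0 kN; take 115.0 kN (rupture).
Tension yield (gross): A_g = 44×8 = 352 mm². φR_n = 0.90 × 345 × 352 = 109.3 kN.
Governing: min(88.5, 115.0, 109.3) = 88.5 kN → weld metal.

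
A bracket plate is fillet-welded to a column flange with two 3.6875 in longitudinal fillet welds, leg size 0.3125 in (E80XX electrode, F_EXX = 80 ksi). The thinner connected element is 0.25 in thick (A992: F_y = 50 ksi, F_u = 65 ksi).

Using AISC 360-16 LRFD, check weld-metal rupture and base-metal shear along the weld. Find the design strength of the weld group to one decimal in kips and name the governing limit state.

Weld metal: throat = 0.707×0.3125 = 0.22094 in, L = 2×3.6875 = 7.375 in. φR_n = 0.75 × 0.6 × 80 × 0.22094 × 7.375 = 58.7 kips.
Base metal shear (0.25 in plate): yield φR_n = 1.0×0.6×50×0.25×7.375 = 55.3 kips; rupture φR_n = 0.75×0.6×65×0.25×7.375 = 53.9 kips; take 53.9 kips (rupture).
Governing: min(58.7, 53.9) = 53.9 kips → base-metal shear.

53.9 kips (base-metal shear governs)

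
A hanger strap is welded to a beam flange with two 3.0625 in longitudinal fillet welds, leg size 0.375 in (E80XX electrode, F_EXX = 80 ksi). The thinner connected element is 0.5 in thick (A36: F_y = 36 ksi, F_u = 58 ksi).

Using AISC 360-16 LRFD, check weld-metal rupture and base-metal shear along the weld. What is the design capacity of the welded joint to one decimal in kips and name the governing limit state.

58.5 kips (weld metal governs)

Weld metal: throat = 0.707×0.375 = 0.26513 in, L = 2×3.0625 = 6.125 in. φR_n = 0.75 × 0.6 × 80 × 0.26513 × 6.125 = 58.5 kips.
Base metal shear (0.5 in plate): yield φR_n = 1.0×0.6×36×0.5×6.125 = 66.2 kips; rupture φR_n = 0.75×0.6×58×0.5×6.125 = 79.9 kips; take 66.2 kips (yield).
Governing: min(58.5, 66.2) = 58.5 kips → weld metal.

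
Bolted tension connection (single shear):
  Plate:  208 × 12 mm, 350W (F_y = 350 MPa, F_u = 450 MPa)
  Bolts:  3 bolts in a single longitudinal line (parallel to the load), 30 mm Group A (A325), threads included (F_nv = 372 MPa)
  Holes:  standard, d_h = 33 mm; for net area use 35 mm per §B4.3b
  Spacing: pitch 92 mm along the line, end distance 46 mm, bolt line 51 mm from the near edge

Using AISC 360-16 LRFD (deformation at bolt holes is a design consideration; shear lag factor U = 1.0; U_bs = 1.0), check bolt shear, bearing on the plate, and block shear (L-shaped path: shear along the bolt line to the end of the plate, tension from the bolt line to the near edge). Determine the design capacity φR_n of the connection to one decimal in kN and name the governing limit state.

Bolt shear: A_b = π(30)²/4 = 706.86 mm². φR_n = 0.75 × 372 × 706.86 × 3 × 1 = 591.6 kN.
Bearing (12 mm plate, F_u = 450 MPa): end bolts L_c = 46 − 33/2 = 29.5, R_n = min(1.2×29.5×12×450, 2.4×30×12×450) = 191.16 kN/bolt; interior L_c = 92 − 33 = 59, R_n = 382.32 kN/bolt. φR_n = 0.75 × (1×191.16 + 2×382.32) = 716.9 kN.
Block shear: shear path 1×[46+2×92] = 1×230 mm, A_gv = 2760, A_nv = 1×(230 − 2.5×35)×12 = 1710 mm²; tension to near edge: (51 − 0.5×35)×12 = 402 mm². R_n = min(0.6×450×1710, 0.6×350×2760) + 1.0×450×402 = min(461.7, 579.6) + 180.9 = 642.6 kN. φR_n = 0.75 × 642.6 = 482.0 kN.
Governing: min(591.6, 716.9, 482.0) = 482.0 kN → block shear.

482.0 kN (block shear governs)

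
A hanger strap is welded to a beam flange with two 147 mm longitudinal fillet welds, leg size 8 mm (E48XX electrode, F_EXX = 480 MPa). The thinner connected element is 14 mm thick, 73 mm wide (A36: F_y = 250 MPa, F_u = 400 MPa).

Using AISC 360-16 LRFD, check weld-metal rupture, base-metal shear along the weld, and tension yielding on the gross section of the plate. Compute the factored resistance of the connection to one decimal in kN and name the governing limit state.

230.0 kN (gross-section yield governs)

Weld metal: throat = 0.707×8 = 5.656 mm, L = 2×147 = 294 mm. φR_n = 0.75 × 0.6 × 480 × 5.656 × 294 = 359.2 kN.
Base metal shear (14 mm plate): yield φR_n = 1.0×0.6×250×14×294 = 617.4 kN; rupture φR_n = 0.75×0.6×400×14×294 = 740.9 kN; take 617.4 kN (yield).
Tension yield (gross): A_g = 73×14 = 1022 mm². φR_n = 0.90 × 250 × 1022 = 230.0 kN.
Governing: min(359.2, 617.4, 230.0) = 230.0 kN → gross-section yield.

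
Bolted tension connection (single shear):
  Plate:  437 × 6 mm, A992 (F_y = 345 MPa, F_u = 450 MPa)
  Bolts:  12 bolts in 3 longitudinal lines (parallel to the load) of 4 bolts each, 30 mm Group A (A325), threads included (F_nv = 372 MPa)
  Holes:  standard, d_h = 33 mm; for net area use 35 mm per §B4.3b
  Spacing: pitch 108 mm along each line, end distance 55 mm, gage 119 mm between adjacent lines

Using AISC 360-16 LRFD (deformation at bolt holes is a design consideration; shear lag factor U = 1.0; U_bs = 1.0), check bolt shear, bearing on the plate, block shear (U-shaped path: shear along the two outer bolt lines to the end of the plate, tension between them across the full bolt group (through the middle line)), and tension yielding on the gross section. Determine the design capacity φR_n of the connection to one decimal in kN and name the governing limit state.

814.1 kN (gross-section yield governs)

Bolt shear: A_b = π(30)²/4 = 706.86 mm². φR_n = 0.75 × 372 × 706.86 × 12 × 1 = 2366.6 kN.
Bearing (6 mm plate, F_u = 450 MPa): end bolts L_c = 55 − 33/2 = 38.5, R_n = min(1.2×38.5×6×450, 2.4×30×6×450) = 124.74 kN/bolt; interior L_c = 108 − 33 = 75, R_n = 194.4 kN/bolt. φR_n = 0.75 × (3×124.74 + 9×194.4) = 1592.9 kN.
Block shear: shear path 2×[55+3×108] = 2×379 mm, A_gv = 4548, A_nv = 2×(379 − 3.5×35)×6 = 3078 mm²; tension across gage: (238 − 2×35)×6 = 1008 mm². R_n = min(0.6×450×3078, 0.6×345×4548) + 1.0×450×1008 = min(831.06, 941.44) + 453.6 = 1284.7 kN. φR_n = 0.75 × 1284.7 = 963.5 kN.
Tension yield (gross): A_g = 437×6 = 2622 mm². φR_n = 0.90 × 345 × 2622 = 814.1 kN.
Governing: min(2366.6, 1592.9, 963.5, 814.1) = 814.1 kN → gross-section yield.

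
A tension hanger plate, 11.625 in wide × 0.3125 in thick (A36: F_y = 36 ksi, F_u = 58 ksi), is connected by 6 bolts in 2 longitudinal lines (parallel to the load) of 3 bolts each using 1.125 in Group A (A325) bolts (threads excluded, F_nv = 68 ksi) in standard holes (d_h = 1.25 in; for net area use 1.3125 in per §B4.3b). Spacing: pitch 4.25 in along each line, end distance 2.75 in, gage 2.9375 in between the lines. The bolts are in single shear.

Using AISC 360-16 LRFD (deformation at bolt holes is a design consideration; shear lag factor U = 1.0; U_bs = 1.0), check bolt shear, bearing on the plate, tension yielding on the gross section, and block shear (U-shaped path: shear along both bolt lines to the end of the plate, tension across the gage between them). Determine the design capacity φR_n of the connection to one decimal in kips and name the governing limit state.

117.7 kips (gross-section yield governs)

Bolt shear: A_b = π(1.125)²/4 = 0.99402 in². φR_n = 0.75 × 68 × 0.99402 × 6 × 1 = 304.2 kips.
Bearing (0.3125 in plate, F_u = 58 ksi): end bolts L_c = 2.75 − 1.25/2 = 2.125, R_n = min(1.2×2.125×0.3125×58, 2.4×1.125×0.3125×58) = 46.219 kips/bolt; interior L_c = 4.25 − 1.25 = 3, R_n = 48.938 kips/bolt. φR_n = 0.75 × (2×46.219 + 4×48.938) = 216.1 kips.
Tension yield (gross): A_g = 11.625×0.3125 = 3.6328 in². φR_n = 0.90 × 36 × 3.6328 = 117.7 kips.
Block shear: shear path 2×[2.75+2×4.25] = 2×11.25 in, A_gv = 7.0313, A_nv = 2×(11.25 − 2.5×1.3125)×0.3125 = 4.9805 in²; tension across gage: (2.9375 − 1×1.3125)×0.3125 = 0.50781 in². R_n = min(0.6×58×4.9805, 0.6×36×7.0313) + 1.0×58×0.50781 = min(173.32, 151.88) + 29.453 = 181.33 kips. φR_n = 0.75 × 181.33 = 136.0 kips.
Governing: min(304.2, 216.1, 117.7, 136.0) = 117.7 kips → gross-section yield.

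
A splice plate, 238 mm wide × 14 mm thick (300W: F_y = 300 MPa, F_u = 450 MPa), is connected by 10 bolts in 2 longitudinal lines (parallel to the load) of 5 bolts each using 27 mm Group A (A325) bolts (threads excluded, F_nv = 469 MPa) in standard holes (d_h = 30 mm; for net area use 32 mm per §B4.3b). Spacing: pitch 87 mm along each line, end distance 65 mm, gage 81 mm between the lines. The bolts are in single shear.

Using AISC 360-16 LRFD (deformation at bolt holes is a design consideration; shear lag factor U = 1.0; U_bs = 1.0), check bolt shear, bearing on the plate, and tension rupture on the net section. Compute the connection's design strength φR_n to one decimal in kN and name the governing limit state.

Bolt shear: A_b = π(27)²/4 = 572.56 mm². φR_n = 0.75 × 469 × 572.56 × 10 × 1 = 2014.0 kN.
Bearing (14 mm plate, F_u = 450 MPa): end bolts L_c = 65 − 30/2 = 50, R_n = min(1.2×50×14×450, 2.4×27×14×450) = 378 kN/bolt; interior L_c = 87 − 30 = 57, R_n = 408.24 kN/bolt. φR_n = 0.75 × (2×378 + 8×408.24) = 3016.4 kN.
Tension rupture (net): A_n = (238 − 2×32)×14 = 2436 mm² (U = 1.0, A_e = A_n). φR_n = 0.75 × 450 × 2436 = 822.2 kN.
Governing: min(2014.0, 3016.4, 822.2) = 822.2 kN → net-section rupture.

822.2 kN (net-section rupture governs)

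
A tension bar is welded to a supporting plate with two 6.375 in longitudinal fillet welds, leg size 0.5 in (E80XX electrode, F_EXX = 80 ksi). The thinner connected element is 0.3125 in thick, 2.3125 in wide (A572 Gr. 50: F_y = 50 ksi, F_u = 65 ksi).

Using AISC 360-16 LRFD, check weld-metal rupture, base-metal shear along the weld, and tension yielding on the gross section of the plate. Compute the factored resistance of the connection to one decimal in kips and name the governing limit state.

32.5 kips (gross-section yield governs)

Weld metal: throat = 0.707×0.5 = 0.3535 in, L = 2×6.375 = 12.75 in. φR_n = 0.75 × 0.6 × 80 × 0.3535 × 12.75 = 162.3 kips.
Base metal shear (0.3125 in plate): yield φR_n = 1.0×0.6×50×0.3125×12.75 = 119.5 kips; rupture φR_n = 0.75×0.6×65×0.3125×12.75 = 116.5 kips; take 116.5 kips (rupture).
Tension yield (gross): A_g = 2.3125×0.3125 = 0.72266 in². φR_n = 0.90 × 50 × 0.72266 = 32.5 kips.
Governing: min(162.3, 116.5, 32.5) = 32.5 kips → gross-section yield.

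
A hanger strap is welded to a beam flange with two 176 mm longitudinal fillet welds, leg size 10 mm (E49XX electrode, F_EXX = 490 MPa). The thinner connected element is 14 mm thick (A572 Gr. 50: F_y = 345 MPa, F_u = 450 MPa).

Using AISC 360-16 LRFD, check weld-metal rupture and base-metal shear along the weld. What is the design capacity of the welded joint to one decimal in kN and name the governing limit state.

Weld metal: throat = 0.707×10 = 7.07 mm, L = 2×176 = 352 mm. φR_n = 0.75 × 0.6 × 490 × 7.07 × 352 = 548.7 kN.
Base metal shear (14 mm plate): yield φR_n = 1.0×0.6×345×14×352 = 1020.1 kN; rupture φR_n = 0.75×0.6×450×14×352 = 997.9 kN; take 997.9 kN (rupture).
Governing: min(548.7, 997.9) = 548.7 kN → weld metal.

548.7 kN (weld metal governs)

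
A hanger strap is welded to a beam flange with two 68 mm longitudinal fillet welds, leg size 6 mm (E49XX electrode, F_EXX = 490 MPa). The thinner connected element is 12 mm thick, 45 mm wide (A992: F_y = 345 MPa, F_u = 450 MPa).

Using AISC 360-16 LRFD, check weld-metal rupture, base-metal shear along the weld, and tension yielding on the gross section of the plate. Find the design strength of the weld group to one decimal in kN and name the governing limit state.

127.2 kN (weld metal governs)

Weld metal: throat = 0.707×6 = 4.242 mm, L = 2×68 = 136 mm. φR_n = 0.75 × 0.6 × 490 × 4.242 × 136 = 127.2 kN.
Base metal shear (12 mm plate): yield φR_n = 1.0×0.6×345×12×136 = 337.8 kN; rupture φR_n = 0.75×0.6×450×12×136 = 330.5 kN; take 330.5 kN (rupture).
Tension yield (gross): A_g = 45×12 = 540 mm². φR_n = 0.90 × 345 × 540 = 167.7 kN.
Governing: min(127.2, 330.5, 167.7) = 127.2 kN → weld metal.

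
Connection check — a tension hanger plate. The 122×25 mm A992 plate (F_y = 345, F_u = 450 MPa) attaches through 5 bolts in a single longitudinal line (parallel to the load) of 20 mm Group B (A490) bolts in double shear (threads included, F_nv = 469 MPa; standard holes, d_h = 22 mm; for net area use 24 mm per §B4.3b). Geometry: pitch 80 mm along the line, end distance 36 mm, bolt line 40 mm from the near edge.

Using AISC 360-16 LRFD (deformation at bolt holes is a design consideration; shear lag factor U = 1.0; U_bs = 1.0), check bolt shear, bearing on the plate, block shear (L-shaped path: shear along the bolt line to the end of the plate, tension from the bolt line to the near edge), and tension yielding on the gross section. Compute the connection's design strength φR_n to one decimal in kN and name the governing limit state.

947.0 kN (gross-section yield governs)

Bolt shear: A_b = π(20)²/4 = 314.16 mm². φR_n = 0.75 × 469 × 314.16 × 5 × 2 = 1105.1 kN.
Bearing (25 mm plate, F_u = 450 MPa): end bolts L_c = 36 − 22/2 = 25, R_n = min(1.2×25×25×450, 2.4×20×25×450) = 337.5 kN/bolt; interior L_c = 80 − 22 = 58, R_n = 540 kN/bolt. φR_n = 0.75 × (1×337.5 + 4×540) = 1873.1 kN.
Block shear: shear path 1×[36+4×80] = 1×356 mm, A_gv = 8900, A_nv = 1×(356 − 4.5×24)×25 = 6200 mm²; tension to near edge: (40 − 0.5×24)×25 = 700 mm². R_n = min(0.6×450×6200, 0.6×345×8900) + 1.0×450×700 = min(1674, 1842.3) + 315 = 1989 kN. φR_n = 0.75 × 1989 = 1491.8 kN.
Tension yield (gross): A_g = 122×25 = 3050 mm². φR_n = 0.90 × 345 × 3050 = 947.0 kN.
Governing: min(1105.1, 1873.1, 1491.8, 947.0) = 947.0 kN → gross-section yield.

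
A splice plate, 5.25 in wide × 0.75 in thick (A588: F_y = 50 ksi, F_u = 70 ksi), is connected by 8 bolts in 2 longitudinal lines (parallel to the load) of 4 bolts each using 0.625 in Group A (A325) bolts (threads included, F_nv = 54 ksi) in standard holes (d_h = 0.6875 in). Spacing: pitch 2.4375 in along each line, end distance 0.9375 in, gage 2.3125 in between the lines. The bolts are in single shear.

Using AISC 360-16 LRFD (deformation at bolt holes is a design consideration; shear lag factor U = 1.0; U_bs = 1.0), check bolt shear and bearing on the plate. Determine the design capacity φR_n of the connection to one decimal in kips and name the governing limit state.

99.4 kips (bolt shear governs)

Bolt shear: A_b = π(0.625)²/4 = 0.3068 in². φR_n = 0.75 × 54 × 0.3068 × 8 × 1 = 99.4 kips.
Bearing (0.75 in plate, F_u = 70 ksi): end bolts L_c = 0.9375 − 0.6875/2 = 0.59375, R_n = min(1.2×0.59375×0.75×70, 2.4×0.625×0.75×70) = 37.406 kips/bolt; interior L_c = 2.4375 − 0.6875 = 1.75, R_n = 78.75 kips/bolt. φR_n = 0.75 × (2×37.406 + 6×78.75) = 410.5 kips.
Governing: min(99.4, 410.5) = 99.4 kips → bolt shear.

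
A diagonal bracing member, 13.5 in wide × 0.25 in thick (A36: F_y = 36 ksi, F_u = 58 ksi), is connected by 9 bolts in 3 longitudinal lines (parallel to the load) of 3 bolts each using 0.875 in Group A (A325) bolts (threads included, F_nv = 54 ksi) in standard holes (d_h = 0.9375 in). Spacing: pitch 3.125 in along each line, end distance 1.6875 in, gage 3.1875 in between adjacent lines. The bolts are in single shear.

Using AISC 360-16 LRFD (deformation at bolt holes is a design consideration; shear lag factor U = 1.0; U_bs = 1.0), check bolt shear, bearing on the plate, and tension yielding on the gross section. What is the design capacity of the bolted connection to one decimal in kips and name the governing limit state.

Bolt shear: A_b = π(0.875)²/4 = 0.60132 in². φR_n = 0.75 × 54 × 0.60132 × 9 × 1 = 219.2 kips.
Bearing (0.25 in plate, F_u = 58 ksi): end bolts L_c = 1.6875 − 0.9375/2 = 1.21875, R_n = min(1.2×1.21875×0.25×58, 2.4×0.875×0.25×58) = 21.206 kips/bolt; interior L_c = 3.125 − 0.9375 = 2.1875, R_n = 30.45 kips/bolt. φR_n = 0.75 × (3×21.206 + 6×30.45) = 184.7 kips.
Tension yield (gross): A_g = 13.5×0.25 = 3.375 in². φR_n = 0.90 × 36 × 3.375 = 109.4 kips.
Governing: min(219.2, 184.7, 109.4) = 109.4 kips → gross-section yield.

109.4 kips (gross-section yield governs)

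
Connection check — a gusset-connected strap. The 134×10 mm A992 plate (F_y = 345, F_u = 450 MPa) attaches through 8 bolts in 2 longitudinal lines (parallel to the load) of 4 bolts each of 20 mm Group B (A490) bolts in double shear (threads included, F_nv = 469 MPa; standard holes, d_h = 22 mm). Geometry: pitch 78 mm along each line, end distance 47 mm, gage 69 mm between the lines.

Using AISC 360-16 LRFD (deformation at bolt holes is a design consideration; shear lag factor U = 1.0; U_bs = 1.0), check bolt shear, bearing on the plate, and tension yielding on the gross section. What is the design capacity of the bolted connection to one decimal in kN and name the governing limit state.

416.1 kN (gross-section yield governs)

Bolt shear: A_b = π(20)²/4 = 314.16 mm². φR_n = 0.75 × 469 × 314.16 × 8 × 2 = 1768.1 kN.
Bearing (10 mm plate, F_u = 450 MPa): end bolts L_c = 47 − 22/2 = 36, R_n = min(1.2×36×10×450, 2.4×20×10×450) = 194.4 kN/bolt; interior L_c = 78 − 22 = 56, R_n = 216 kN/bolt. φR_n = 0.75 × (2×194.4 + 6×216) = 1263.6 kN.
Tension yield (gross): A_g = 134×10 = 1340 mm². φR_n = 0.90 × 345 × 1340 = 416.1 kN.
Governing: min(1768.1, 1263.6, 416.1) = 416.1 kN → gross-section yield.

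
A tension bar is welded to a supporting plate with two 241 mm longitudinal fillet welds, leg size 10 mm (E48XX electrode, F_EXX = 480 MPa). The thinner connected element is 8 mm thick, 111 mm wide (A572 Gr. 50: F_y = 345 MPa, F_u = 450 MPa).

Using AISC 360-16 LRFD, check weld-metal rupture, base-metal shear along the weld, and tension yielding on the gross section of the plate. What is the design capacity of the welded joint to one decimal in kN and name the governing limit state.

Weld metal: throat = 0.707×10 = 7.07 mm, L = 2×241 = 482 mm. φR_n = 0.75 × 0.6 × 480 × 7.07 × 482 = 736.1 kN.
Base metal shear (8 mm plate): yield φR_n = 1.0×0.6×345×8×482 = 798.2 kN; rupture φR_n = 0.75×0.6×450×8×482 = 780.8 kN; take 780.8 kN (rupture).
Tension yield (gross): A_g = 111×8 = 888 mm². φR_n = 0.90 × 345 × 888 = 275.7 kN.
Governing: min(736.1, 780.8, 275.7) = 275.7 kN → gross-section yield.

275.7 kN (gross-section yield governs)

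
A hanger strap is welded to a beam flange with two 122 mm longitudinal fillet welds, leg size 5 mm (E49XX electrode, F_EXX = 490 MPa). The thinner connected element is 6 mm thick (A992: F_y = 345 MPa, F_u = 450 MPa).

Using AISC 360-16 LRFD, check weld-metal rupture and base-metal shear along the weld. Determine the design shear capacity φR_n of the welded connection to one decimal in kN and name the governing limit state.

190.2 kN (weld metal governs)

Weld metal: throat = 0.707×5 = 3.535 mm, L = 2×122 = 244 mm. φR_n = 0.75 × 0.6 × 490 × 3.535 × 244 = 190.2 kN.
Base metal shear (6 mm plate): yield φR_n = 1.0×0.6×345×6×244 = 303.0 kN; rupture φR_n = 0.75×0.6×450×6×244 = 296.5 kN; take 296.5 kN (rupture).
Governing: min(190.2, 296.5) = 190.2 kN → weld metal.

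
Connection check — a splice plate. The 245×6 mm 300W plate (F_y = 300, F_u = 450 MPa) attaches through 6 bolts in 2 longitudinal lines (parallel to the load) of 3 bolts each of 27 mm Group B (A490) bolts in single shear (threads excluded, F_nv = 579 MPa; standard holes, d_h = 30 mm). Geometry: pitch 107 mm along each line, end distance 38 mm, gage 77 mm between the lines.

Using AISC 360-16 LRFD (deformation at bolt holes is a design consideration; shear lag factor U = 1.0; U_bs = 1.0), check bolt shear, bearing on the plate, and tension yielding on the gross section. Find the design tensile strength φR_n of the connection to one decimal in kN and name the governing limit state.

Bolt shear: A_b = π(27)²/4 = 572.56 mm². φR_n = 0.75 × 579 × 572.56 × 6 × 1 = 1491.8 kN.
Bearing (6 mm plate, F_u = 450 MPa): end bolts L_c = 38 − 30/2 = 23, R_n = min(1.2×23×6×450, 2.4×27×6×450) = 74.52 kN/bolt; interior L_c = 107 − 30 = 77, R_n = 174.96 kN/bolt. φR_n = 0.75 × (2×74.52 + 4×174.96) = 636.7 kN.
Tension yield (gross): A_g = 245×6 = 1470 mm². φR_n = 0.90 × 300 × 1470 = 396.9 kN.
Governing: min(1491.8, 636.7, 396.9) = 396.9 kN → gross-section yield.

396.9 kN (gross-section yield governs)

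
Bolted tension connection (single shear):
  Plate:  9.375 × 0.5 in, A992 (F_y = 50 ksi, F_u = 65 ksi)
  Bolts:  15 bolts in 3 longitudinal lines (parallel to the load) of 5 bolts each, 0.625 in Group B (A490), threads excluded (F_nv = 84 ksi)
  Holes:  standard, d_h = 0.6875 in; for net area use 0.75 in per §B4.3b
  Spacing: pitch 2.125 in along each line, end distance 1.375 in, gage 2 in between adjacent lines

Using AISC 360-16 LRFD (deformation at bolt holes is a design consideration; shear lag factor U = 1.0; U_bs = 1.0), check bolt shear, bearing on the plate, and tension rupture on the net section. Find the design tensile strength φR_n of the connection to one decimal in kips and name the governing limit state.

173.7 kips (net-section rupture governs)

Bolt shear: A_b = π(0.625)²/4 = 0.3068 in². φR_n = 0.75 × 84 × 0.3068 × 15 × 1 = 289.9 kips.
Bearing (0.5 in plate, F_u = 65 ksi): end bolts L_c = 1.375 − 0.6875/2 = 1.03125, R_n = min(1.2×1.03125×0.5×65, 2.4×0.625×0.5×65) = 40.219 kips/bolt; interior L_c = 2.125 − 0.6875 = 1.4375, R_n = 48.75 kips/bolt. φR_n = 0.75 × (3×40.219 + 12×48.75) = 529.2 kips.
Tension rupture (net): A_n = (9.375 − 3×0.75)×0.5 = 3.5625 in² (U = 1.0, A_e = A_n). φR_n = 0.75 × 65 × 3.5625 = 173.7 kips.
Governing: min(289.9, 529.2, 173.7) = 173.7 kips → net-section rupture.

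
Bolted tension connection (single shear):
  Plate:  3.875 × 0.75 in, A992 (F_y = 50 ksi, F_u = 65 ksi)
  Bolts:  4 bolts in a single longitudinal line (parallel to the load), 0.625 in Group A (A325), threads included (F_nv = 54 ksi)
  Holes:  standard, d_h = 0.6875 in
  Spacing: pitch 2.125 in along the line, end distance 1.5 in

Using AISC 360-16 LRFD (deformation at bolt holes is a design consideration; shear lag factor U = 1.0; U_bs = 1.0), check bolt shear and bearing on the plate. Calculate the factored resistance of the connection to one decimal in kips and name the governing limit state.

49.7 kips (bolt shear governs)

Bolt shear: A_b = π(0.625)²/4 = 0.3068 in². φR_n = 0.75 × 54 × 0.3068 × 4 × 1 = 49.7 kips.
Bearing (0.75 in plate, F_u = 65 ksi): end bolts L_c = 1.5 − 0.6875/2 = 1.15625, R_n = min(1.2×1.15625×0.75×65, 2.4×0.625×0.75×65) = 67.641 kips/bolt; interior L_c = 2.125 − 0.6875 = 1.4375, R_n = 73.125 kips/bolt. φR_n = 0.75 × (1×67.641 + 3×73.125) = 215.3 kips.
Governing: min(49.7, 215.3) = 49.7 kips → bolt shear.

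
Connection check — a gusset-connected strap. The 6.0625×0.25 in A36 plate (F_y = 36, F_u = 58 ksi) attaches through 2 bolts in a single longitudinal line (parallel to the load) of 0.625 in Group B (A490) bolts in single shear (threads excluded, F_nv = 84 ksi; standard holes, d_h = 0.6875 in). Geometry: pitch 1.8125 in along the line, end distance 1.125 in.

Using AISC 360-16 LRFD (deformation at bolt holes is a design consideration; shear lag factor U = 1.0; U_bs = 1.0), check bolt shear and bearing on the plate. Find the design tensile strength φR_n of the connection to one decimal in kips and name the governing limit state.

24.9 kips (bearing governs)

Bolt shear: A_b = π(0.625)²/4 = 0.3068 in². φR_n = 0.75 × 84 × 0.3068 × 2 × 1 = 38.7 kips.
Bearing (0.25 in plate, F_u = 58 ksi): end bolts L_c = 1.125 − 0.6875/2 = 0.78125, R_n = min(1.2×0.78125×0.25×58, 2.4×0.625×0.25×58) = 13.594 kips/bolt; interior L_c = 1.8125 − 0.6875 = 1.125, R_n = 19.575 kips/bolt. φR_n = 0.75 × (1×13.594 + 1×19.575) = 24.9 kips.
Governing: min(38.7, 24.9) = 24.9 kips → bearing.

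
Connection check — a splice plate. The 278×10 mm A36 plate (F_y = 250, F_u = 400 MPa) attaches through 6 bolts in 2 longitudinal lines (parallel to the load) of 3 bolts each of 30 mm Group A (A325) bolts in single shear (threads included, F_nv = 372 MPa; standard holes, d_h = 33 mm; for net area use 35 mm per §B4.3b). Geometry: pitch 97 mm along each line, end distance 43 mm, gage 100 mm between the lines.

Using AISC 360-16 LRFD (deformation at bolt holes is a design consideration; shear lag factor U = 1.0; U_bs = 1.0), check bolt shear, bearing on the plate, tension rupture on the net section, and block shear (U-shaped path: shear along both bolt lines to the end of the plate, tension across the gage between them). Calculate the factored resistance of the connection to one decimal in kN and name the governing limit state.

624.0 kN (net-section rupture governs)

Bolt shear: A_b = π(30)²/4 = 706.86 mm². φR_n = 0.75 × 372 × 706.86 × 6 × 1 = 1183.3 kN.
Bearing (10 mm plate, F_u = 400 MPa): end bolts L_c = 43 − 33/2 = 26.5, R_n = min(1.2×26.5×10×400, 2.4×30×10×400) = 127.2 kN/bolt; interior L_c = 97 − 33 = 64, R_n = 288 kN/bolt. φR_n = 0.75 × (2×127.2 + 4×288) = 1054.8 kN.
Tension rupture (net): A_n = (278 − 2×35)×10 = 2080 mm² (U = 1.0, A_e = A_n). φR_n = 0.75 × 400 × 2080 = 624.0 kN.
Block shear: shear path 2×[43+2×97] = 2×237 mm, A_gv = 4740, A_nv = 2×(237 − 2.5×35)×10 = 2990 mm²; tension across gage: (100 − 1×35)×10 = 650 mm². R_n = min(0.6×400×2990, 0.6×250×4740) + 1.0×400×650 = min(717.6, 711) + 260 = 971 kN. φR_n = 0.75 × 971 = 728.3 kN.
Governing: min(1183.3, 1054.8, 624.0, 728.3) = 624.0 kN → net-section rupture.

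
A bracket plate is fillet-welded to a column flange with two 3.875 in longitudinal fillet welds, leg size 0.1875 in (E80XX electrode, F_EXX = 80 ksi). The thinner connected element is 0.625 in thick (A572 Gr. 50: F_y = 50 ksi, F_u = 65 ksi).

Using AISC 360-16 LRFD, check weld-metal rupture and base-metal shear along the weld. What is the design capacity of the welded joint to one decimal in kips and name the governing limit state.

Weld metal: throat = 0.707×0.1875 = 0.13256 in, L = 2×3.875 = 7.75 in. φR_n = 0.75 × 0.6 × 80 × 0.13256 × 7.75 = 37.0 kips.
Base metal shear (0.625 in plate): yield φR_n = 1.0×0.6×50×0.625×7.75 = 145.3 kips; rupture φR_n = 0.75×0.6×65×0.625×7.75 = 141.7 kips; take 141.7 kips (rupture).
Governing: min(37.0, 141.7) = 37.0 kips → weld metal.

37.0 kips (weld metal governs)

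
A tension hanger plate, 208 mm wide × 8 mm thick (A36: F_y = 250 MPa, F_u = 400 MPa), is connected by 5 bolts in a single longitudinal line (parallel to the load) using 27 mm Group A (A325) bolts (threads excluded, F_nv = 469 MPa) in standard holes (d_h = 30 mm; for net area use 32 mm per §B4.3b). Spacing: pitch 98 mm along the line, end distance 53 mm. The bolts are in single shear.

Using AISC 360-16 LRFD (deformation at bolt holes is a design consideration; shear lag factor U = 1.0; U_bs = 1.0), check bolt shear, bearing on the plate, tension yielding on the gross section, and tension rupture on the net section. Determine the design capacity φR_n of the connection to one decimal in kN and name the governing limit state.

Bolt shear: A_b = π(27)²/4 = 572.56 mm². φR_n = 0.75 × 469 × 572.56 × 5 × 1 = 1007.0 kN.
Bearing (8 mm plate, F_u = 400 MPa): end bolts L_c = 53 − 30/2 = 38, R_n = min(1.2×38×8×400, 2.4×27×8×400) = 145.92 kN/bolt; interior L_c = 98 − 30 = 68, R_n = 207.36 kN/bolt. φR_n = 0.75 × (1×145.92 + 4×207.36) = 731.5 kN.
Tension yield (gross): A_g = 208×8 = 1664 mm². φR_n = 0.90 × 250 × 1664 = 374.4 kN.
Tension rupture (net): A_n = (208 − 1×32)×8 = 1408 mm² (U = 1.0, A_e = A_n). φR_n = 0.75 × 400 × 1408 = 422.4 kN.
Governing: min(1007.0, 731.5, 374.4, 422.4) = 374.4 kN → gross-section yield.

374.4 kN (gross-section yield governs)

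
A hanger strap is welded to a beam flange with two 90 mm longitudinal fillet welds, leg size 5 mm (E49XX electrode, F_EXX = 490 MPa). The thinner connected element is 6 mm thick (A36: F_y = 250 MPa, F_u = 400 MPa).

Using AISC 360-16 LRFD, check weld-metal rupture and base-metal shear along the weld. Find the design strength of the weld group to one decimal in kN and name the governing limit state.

Weld metal: throat = 0.707×5 = 3.535 mm, L = 2×90 = 180 mm. φR_n = 0.75 × 0.6 × 490 × 3.535 × 180 = 140.3 kN.
Base metal shear (6 mm plate): yield φR_n = 1.0×0.6×250×6×180 = 162.0 kN; rupture φR_n = 0.75×0.6×400×6×180 = 194.4 kN; take 162.0 kN (yield).
Governing: min(140.3, 162.0) = 140.3 kN → weld metal.

140.3 kN (weld metal governs)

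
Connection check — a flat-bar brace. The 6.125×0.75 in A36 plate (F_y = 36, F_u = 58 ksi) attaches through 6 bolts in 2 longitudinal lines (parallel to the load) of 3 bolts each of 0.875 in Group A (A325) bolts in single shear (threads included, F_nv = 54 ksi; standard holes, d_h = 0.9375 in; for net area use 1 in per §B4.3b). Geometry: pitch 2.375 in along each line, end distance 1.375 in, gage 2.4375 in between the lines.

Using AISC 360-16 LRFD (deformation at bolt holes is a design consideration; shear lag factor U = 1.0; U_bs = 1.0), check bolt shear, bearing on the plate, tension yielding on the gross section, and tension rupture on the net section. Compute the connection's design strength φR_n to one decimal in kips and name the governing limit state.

134.6 kips (net-section rupture governs)

Bolt shear: A_b = π(0.875)²/4 = 0.60132 in². φR_n = 0.75 × 54 × 0.60132 × 6 × 1 = 146.1 kips.
Bearing (0.75 in plate, F_u = 58 ksi): end bolts L_c = 1.375 − 0.9375/2 = 0.90625, R_n = min(1.2×0.90625×0.75×58, 2.4×0.875×0.75×58) = 47.306 kips/bolt; interior L_c = 2.375 − 0.9375 = 1.4375, R_n = 75.038 kips/bolt. φR_n = 0.75 × (2×47.306 + 4×75.038) = 296.1 kips.
Tension yield (gross): A_g = 6.125×0.75 = 4.5938 in². φR_n = 0.90 × 36 × 4.5938 = 148.8 kips.
Tension rupture (net): A_n = (6.125 − 2×1)×0.75 = 3.0938 in² (U = 1.0, A_e = A_n). φR_n = 0.75 × 58 × 3.0938 = 134.6 kips.
Governing: min(146.1, 296.1, 148.8, 134.6) = 134.6 kips → net-section rupture.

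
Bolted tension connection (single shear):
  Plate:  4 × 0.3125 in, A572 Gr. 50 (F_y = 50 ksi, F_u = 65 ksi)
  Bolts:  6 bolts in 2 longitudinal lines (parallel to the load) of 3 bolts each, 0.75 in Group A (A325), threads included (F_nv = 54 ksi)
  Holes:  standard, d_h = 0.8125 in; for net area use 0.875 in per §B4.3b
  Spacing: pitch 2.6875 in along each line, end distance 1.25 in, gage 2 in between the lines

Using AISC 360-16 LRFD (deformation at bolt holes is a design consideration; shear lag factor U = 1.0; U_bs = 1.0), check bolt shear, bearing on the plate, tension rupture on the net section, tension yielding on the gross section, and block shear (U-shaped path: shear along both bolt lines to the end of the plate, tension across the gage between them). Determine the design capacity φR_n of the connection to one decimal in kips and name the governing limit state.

34.3 kips (net-section rupture governs)

Bolt shear: A_b = π(0.75)²/4 = 0.44179 in². φR_n = 0.75 × 54 × 0.44179 × 6 × 1 = 107.4 kips.
Bearing (0.3125 in plate, F_u = 65 ksi): end bolts L_c = 1.25 − 0.8125/2 = 0.84375, R_n = min(1.2×0.84375×0.3125×65, 2.4×0.75×0.3125×65) = 20.566 kips/bolt; interior L_c = 2.6875 − 0.8125 = 1.875, R_n = 36.563 kips/bolt. φR_n = 0.75 × (2×20.566 + 4×36.563) = 140.5 kips.
Tension rupture (net): A_n = (4 − 2×0.875)×0.3125 = 0.70313 in² (U = 1.0, A_e = A_n). φR_n = 0.75 × 65 × 0.70313 = 34.3 kips.
Tension yield (gross): A_g = 4×0.3125 = 1.25 in². φR_n = 0.90 × 50 × 1.25 = 56.3 kips.
Block shear: shear path 2×[1.25+2×2.6875] = 2×6.625 in, A_gv = 4.1406, A_nv = 2×(6.625 − 2.5×0.875)×0.3125 = 2.7734 in²; tension across gage: (2 − 1×0.875)×0.3125 = 0.35156 in². R_n = min(0.6×65×2.7734, 0.6×50×4.1406) + 1.0×65×0.35156 = min(108.16, 124.22) + 22.851 = 131.01 kips. φR_n = 0.75 × 131.01 = 98.3 kips.
Governing: min(107.4, 140.5, 34.3, 56.3, 98.3) = 34.3 kips → net-section rupture.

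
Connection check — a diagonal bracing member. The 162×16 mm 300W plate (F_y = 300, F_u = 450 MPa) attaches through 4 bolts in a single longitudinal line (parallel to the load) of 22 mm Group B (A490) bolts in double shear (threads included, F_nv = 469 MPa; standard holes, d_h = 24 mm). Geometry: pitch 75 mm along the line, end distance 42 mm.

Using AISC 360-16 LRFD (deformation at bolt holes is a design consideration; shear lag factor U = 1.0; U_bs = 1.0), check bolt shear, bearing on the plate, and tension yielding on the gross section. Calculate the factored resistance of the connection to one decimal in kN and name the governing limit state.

Bolt shear: A_b = π(22)²/4 = 380.13 mm². φR_n = 0.75 × 469 × 380.13 × 4 × 2 = 1069.7 kN.
Bearing (16 mm plate, F_u = 450 MPa): end bolts L_c = 42 − 24/2 = 30, R_n = min(1.2×30×16×450, 2.4×22×16×450) = 259.2 kN/bolt; interior L_c = 75 − 24 = 51, R_n = 380.16 kN/bolt. φR_n = 0.75 × (1×259.2 + 3×380.16) = 1049.8 kN.
Tension yield (gross): A_g = 162×16 = 2592 mm². φR_n = 0.90 × 300 × 2592 = 699.8 kN.
Governing: min(1069.7, 1049.8, 699.8) = 699.8 kN → gross-section yield.

699.8 kN (gross-section yield governs)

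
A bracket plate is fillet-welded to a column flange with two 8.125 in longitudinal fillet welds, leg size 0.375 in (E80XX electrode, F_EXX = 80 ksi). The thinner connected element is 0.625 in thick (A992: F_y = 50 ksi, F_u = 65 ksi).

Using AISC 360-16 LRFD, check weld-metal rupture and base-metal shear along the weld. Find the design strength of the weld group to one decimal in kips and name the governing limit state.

Weld metal: throat = 0.707×0.375 = 0.26513 in, L = 2×8.125 = 16.25 in. φR_n = 0.75 × 0.6 × 80 × 0.26513 × 16.25 = 155.1 kips.
Base metal shear (0.625 in plate): yield φR_n = 1.0×0.6×50×0.625×16.25 = 304.7 kips; rupture φR_n = 0.75×0.6×65×0.625×16.25 = 297.1 kips; take 297.1 kips (rupture).
Governing: min(155.1, 297.1) = 155.1 kips → weld metal.

155.1 kips (weld metal governs)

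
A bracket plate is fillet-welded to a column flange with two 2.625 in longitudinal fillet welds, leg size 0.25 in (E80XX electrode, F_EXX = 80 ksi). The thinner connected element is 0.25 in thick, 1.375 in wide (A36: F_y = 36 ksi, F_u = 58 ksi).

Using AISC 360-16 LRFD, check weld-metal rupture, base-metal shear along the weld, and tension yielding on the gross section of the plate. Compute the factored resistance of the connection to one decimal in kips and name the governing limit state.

Weld metal: throat = 0.707×0.25 = 0.17675 in, L = 2×2.625 = 5.25 in. φR_n = 0.75 × 0.6 × 80 × 0.17675 × 5.25 = 33.4 kips.
Base metal shear (0.25 in plate): yield φR_n = 1.0×0.6×36×0.25×5.25 = 28.4 kips; rupture φR_n = 0.75×0.6×58×0.25×5.25 = 34.3 kips; take 28.4 kips (yield).
Tension yield (gross): A_g = 1.375×0.25 = 0.34375 in². φR_n = 0.90 × 36 × 0.34375 = 11.1 kips.
Governing: min(33.4, 28.4, 11.1) = 11.1 kips → gross-section yield.

11.1 kips (gross-section yield governs)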